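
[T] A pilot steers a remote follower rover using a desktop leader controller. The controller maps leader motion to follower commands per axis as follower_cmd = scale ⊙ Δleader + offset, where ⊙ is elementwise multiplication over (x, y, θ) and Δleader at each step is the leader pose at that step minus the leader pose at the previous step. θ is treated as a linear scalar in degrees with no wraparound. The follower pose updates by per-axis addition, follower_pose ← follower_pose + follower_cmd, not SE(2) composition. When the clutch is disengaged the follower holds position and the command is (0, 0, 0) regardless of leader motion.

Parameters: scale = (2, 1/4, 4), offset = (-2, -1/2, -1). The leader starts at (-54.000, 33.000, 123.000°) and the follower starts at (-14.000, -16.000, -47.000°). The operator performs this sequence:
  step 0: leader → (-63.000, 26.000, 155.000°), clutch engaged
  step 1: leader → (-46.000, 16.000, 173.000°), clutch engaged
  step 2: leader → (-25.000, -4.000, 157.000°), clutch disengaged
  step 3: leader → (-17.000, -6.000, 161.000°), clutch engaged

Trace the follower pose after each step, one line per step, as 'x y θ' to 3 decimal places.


step 0: Δleader=(-9.000, -7.000, 32.000°), engaged; cmd=(-20.000, -2.250, 127.000°) → follower=(-34.000, -18.250, 80.000°)
step 1: Δleader=(17.000, -10.000, 18.000°), engaged; cmd=(32.000, -3.000, 71.000°) → follower=(-2.000, -21.250, 151.000°)
step 2: Δleader=(21.000, -20.000, -16.000°), disengaged; cmd=(0,0,0) → follower holds at (-2.000, -21.250, 151.000°)
step 3: Δleader=(8.000, -2.000, 4.000°), engaged; cmd=(14.000, -1.000, 15.000°) → follower=(12.000, -22.250, 166.000°)

-34.000 -18.250 80.000
-2.000 -21.250 151.000
-2.000 -21.250 151.000
12.000 -22.250 166.000


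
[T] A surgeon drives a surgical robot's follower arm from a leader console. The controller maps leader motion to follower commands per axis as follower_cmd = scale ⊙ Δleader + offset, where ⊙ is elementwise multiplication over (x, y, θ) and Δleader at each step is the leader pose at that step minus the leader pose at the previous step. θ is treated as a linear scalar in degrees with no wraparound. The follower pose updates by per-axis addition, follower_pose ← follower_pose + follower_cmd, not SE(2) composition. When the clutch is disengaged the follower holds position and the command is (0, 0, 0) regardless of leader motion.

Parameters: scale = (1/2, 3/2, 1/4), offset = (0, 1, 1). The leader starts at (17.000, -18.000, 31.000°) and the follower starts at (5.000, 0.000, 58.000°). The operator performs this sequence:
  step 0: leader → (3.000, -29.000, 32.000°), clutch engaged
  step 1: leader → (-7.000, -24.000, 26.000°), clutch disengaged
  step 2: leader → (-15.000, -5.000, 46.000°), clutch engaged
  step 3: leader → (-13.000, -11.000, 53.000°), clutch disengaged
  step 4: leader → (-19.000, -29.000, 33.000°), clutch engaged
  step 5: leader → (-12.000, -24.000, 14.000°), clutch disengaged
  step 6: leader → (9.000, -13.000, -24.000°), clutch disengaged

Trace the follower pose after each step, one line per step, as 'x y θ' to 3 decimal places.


step 0: Δleader=(-14.000, -11.000, 1.000°), engaged; cmd=(-7.000, -15.500, 1.250°) → follower=(-2.000, -15.500, 59.250°)
step 1: Δleader=(-10.000, 5.000, -6.000°), disengaged; cmd=(0,0,0) → follower holds at (-2.000, -15.500, 59.250°)
step 2: Δleader=(-8.000, 19.000, 20.000°), engaged; cmd=(-4.000, 29.500, 6.000°) → follower=(-6.000, 14.000, 65.250°)
step 3: Δleader=(2.000, -6.000, 7.000°), disengaged; cmd=(0,0,0) → follower holds at (-6.000, 14.000, 65.250°)
step 4: Δleader=(-6.000, -18.000, -20.000°), engaged; cmd=(-3.000, -26.000, -4.000°) → follower=(-9.000, -12.000, 61.250°)
step 5: Δleader=(7.000, 5.000, -19.000°), disengaged; cmd=(0,0,0) → follower holds at (-9.000, -12.000, 61.250°)
step 6: Δleader=(21.000, 11.000, -38.000°), disengaged; cmd=(0,0,0) → follower holds at (-9.000, -12.000, 61.250°)

-2.000 -15.500 59.250
-2.000 -15.500 59.250
-6.000 14.000 65.250
-6.000 14.000 65.250
-9.000 -12.000 61.250
-9.000 -12.000 61.250
-9.000 -12.000 61.250


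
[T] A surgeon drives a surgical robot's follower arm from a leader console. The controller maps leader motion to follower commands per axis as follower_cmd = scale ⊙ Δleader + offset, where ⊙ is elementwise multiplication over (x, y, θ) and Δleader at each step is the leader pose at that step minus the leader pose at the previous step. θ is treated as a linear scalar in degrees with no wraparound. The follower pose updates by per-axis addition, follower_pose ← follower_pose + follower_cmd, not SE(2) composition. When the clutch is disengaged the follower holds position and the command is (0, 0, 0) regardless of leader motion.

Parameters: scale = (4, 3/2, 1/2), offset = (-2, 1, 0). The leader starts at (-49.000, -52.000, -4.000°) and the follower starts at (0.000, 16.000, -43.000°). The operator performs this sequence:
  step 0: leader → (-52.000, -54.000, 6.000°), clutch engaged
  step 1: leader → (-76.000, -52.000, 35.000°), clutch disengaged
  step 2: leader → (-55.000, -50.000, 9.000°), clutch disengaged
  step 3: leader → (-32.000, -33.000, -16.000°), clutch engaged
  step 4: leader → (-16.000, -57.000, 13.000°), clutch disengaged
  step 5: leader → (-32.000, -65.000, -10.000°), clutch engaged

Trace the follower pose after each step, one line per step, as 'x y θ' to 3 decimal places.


-14.000 14.000 -38.000
-14.000 14.000 -38.000
-14.000 14.000 -38.000
76.000 40.500 -50.500
76.000 40.500 -50.500
10.000 29.500 -62.000

step 0: Δleader=(-3.000, -2.000, 10.000°), engaged; cmd=(-14.000, -2.000, 5.000°) → follower=(-14.000, 14.000, -38.000°)
step 1: Δleader=(-24.000, 2.000, 29.000°), disengaged; cmd=(0,0,0) → follower holds at (-14.000, 14.000, -38.000°)
step 2: Δleader=(21.000, 2.000, -26.000°), disengaged; cmd=(0,0,0) → follower holds at (-14.000, 14.000, -38.000°)
step 3: Δleader=(23.000, 17.000, -25.000°), engaged; cmd=(90.000, 26.500, -12.500°) → follower=(76.000, 40.500, -50.500°)
step 4: Δleader=(16.000, -24.000, 29.000°), disengaged; cmd=(0,0,0) → follower holds at (76.000, 40.500, -50.500°)
step 5: Δleader=(-16.000, -8.000, -23.000°), engaged; cmd=(-66.000, -11.000, -11.500°) → follower=(10.000, 29.500, -62.000°)


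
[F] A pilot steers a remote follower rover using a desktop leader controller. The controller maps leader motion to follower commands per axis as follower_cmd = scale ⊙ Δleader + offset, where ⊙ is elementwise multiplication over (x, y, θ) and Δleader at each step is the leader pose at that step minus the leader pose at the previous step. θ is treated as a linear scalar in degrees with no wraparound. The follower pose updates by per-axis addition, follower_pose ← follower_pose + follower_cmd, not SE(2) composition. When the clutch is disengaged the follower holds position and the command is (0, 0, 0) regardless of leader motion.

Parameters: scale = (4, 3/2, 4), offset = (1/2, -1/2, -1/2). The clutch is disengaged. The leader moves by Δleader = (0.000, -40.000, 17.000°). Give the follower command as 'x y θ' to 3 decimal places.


clutch disengaged → follower holds; cmd = (0, 0, 0)

0.000 0.000 0.000


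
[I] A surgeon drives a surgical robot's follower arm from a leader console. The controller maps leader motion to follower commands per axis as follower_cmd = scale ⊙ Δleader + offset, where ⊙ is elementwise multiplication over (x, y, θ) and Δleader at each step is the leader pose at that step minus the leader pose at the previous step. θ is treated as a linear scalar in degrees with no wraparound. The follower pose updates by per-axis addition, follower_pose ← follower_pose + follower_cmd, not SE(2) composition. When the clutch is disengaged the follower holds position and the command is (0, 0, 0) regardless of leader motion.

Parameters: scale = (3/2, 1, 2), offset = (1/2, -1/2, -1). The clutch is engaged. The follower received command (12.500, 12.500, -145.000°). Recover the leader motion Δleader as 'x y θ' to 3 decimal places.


axis x: (12.500 − 1/2) / (3/2) = 8.000
axis y: (12.500 − -1/2) / (1) = 13.000
axis θ: (-145.000 − -1) / (2) = -72.000

8.000 13.000 -72.000


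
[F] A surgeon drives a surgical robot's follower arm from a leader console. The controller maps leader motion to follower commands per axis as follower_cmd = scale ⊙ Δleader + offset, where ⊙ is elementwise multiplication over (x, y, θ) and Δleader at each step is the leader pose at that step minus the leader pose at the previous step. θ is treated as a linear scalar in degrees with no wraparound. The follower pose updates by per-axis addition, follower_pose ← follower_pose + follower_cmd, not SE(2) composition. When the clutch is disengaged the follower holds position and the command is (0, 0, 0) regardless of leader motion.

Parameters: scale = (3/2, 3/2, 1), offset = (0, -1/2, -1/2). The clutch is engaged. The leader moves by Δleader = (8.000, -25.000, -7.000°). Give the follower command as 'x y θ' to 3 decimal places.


12.000 -38.000 -7.500

axis x: 3/2·8.000 + 0 = 12.000
axis y: 3/2·-25.000 + -1/2 = -38.000
axis θ: 1·-7.000 + -1/2 = -7.500


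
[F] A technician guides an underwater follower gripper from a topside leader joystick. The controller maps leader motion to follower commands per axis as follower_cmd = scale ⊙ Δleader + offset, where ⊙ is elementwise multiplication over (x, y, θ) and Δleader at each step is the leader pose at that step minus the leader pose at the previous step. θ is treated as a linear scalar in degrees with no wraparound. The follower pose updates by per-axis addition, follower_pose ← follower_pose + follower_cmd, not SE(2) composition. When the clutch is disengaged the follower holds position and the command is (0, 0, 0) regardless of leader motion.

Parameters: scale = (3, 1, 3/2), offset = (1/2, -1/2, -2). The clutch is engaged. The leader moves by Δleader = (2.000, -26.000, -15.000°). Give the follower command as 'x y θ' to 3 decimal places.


6.500 -26.500 -24.500

axis x: 3·2.000 + 1/2 = 6.500
axis y: 1·-26.000 + -1/2 = -26.500
axis θ: 3/2·-15.000 + -2 = -24.500


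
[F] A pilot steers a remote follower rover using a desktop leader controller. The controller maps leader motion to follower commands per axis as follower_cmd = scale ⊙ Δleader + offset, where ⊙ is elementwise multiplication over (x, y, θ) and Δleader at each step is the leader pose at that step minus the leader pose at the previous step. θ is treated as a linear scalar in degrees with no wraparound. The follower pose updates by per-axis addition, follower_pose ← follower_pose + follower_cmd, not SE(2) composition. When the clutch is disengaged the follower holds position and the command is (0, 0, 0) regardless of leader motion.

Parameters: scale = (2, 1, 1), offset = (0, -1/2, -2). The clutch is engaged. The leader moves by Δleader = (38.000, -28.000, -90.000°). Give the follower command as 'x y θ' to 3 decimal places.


axis x: 2·38.000 + 0 = 76.000
axis y: 1·-28.000 + -1/2 = -28.500
axis θ: 1·-90.000 + -2 = -92.000

76.000 -28.500 -92.000


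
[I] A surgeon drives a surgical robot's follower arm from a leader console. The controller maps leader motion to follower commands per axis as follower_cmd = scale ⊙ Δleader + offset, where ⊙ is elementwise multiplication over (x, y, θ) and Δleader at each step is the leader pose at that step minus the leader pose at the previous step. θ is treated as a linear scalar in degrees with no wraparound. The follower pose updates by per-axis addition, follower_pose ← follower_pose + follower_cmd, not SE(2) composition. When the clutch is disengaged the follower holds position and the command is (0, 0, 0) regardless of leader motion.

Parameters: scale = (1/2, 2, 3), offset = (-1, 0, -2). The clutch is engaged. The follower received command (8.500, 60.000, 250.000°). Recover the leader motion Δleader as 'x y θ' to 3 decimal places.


19.000 30.000 84.000

axis x: (8.500 − -1) / (1/2) = 19.000
axis y: (60.000 − 0) / (2) = 30.000
axis θ: (250.000 − -2) / (3) = 84.000


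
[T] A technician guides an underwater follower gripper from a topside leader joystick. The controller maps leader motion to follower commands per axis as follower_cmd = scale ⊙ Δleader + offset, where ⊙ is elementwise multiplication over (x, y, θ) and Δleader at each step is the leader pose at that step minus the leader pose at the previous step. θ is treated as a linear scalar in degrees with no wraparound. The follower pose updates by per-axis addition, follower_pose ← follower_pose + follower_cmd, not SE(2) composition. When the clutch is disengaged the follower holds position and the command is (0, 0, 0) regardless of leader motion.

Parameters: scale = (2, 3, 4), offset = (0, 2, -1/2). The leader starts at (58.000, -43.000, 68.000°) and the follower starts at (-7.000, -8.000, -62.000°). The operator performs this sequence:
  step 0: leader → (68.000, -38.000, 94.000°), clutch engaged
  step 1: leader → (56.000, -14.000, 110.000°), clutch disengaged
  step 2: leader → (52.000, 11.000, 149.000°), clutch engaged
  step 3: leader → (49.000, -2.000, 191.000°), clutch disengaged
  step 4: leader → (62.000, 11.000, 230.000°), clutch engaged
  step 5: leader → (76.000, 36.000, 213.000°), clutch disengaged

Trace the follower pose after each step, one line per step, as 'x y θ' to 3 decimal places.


13.000 9.000 41.500
13.000 9.000 41.500
5.000 86.000 197.000
5.000 86.000 197.000
31.000 127.000 352.500
31.000 127.000 352.500

step 0: Δleader=(10.000, 5.000, 26.000°), engaged; cmd=(20.000, 17.000, 103.500°) → follower=(13.000, 9.000, 41.500°)
step 1: Δleader=(-12.000, 24.000, 16.000°), disengaged; cmd=(0,0,0) → follower holds at (13.000, 9.000, 41.500°)
step 2: Δleader=(-4.000, 25.000, 39.000°), engaged; cmd=(-8.000, 77.000, 155.500°) → follower=(5.000, 86.000, 197.000°)
step 3: Δleader=(-3.000, -13.000, 42.000°), disengaged; cmd=(0,0,0) → follower holds at (5.000, 86.000, 197.000°)
step 4: Δleader=(13.000, 13.000, 39.000°), engaged; cmd=(26.000, 41.000, 155.500°) → follower=(31.000, 127.000, 352.500°)
step 5: Δleader=(14.000, 25.000, -17.000°), disengaged; cmd=(0,0,0) → follower holds at (31.000, 127.000, 352.500°)


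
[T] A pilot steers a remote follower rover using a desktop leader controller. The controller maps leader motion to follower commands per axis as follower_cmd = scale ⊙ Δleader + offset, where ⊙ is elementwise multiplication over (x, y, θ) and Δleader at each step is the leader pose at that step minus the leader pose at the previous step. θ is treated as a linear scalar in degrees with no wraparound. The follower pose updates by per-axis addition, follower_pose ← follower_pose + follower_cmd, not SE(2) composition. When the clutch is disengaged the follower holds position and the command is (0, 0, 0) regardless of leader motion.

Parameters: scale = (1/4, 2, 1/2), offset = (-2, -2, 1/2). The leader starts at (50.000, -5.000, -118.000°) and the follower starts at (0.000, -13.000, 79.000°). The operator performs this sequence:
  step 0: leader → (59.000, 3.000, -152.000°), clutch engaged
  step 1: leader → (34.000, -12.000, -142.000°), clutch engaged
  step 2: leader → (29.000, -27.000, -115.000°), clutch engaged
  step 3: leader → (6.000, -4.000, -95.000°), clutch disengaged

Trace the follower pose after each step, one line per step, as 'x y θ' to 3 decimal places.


0.250 1.000 62.500
-8.000 -31.000 68.000
-11.250 -63.000 82.000
-11.250 -63.000 82.000

step 0: Δleader=(9.000, 8.000, -34.000°), engaged; cmd=(0.250, 14.000, -16.500°) → follower=(0.250, 1.000, 62.500°)
step 1: Δleader=(-25.000, -15.000, 10.000°), engaged; cmd=(-8.250, -32.000, 5.500°) → follower=(-8.000, -31.000, 68.000°)
step 2: Δleader=(-5.000, -15.000, 27.000°), engaged; cmd=(-3.250, -32.000, 14.000°) → follower=(-11.250, -63.000, 82.000°)
step 3: Δleader=(-23.000, 23.000, 20.000°), disengaged; cmd=(0,0,0) → follower holds at (-11.250, -63.000, 82.000°)


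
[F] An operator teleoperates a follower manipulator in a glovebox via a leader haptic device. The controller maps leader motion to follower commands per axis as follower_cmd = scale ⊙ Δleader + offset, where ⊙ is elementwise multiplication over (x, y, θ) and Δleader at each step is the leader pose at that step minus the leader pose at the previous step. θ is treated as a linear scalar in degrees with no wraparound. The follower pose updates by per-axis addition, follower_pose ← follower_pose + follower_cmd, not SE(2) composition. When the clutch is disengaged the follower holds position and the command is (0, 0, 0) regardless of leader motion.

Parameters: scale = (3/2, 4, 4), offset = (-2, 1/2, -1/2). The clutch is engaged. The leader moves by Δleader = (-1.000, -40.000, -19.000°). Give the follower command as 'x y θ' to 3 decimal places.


axis x: 3/2·-1.000 + -2 = -3.500
axis y: 4·-40.000 + 1/2 = -159.500
axis θ: 4·-19.000 + -1/2 = -76.500

-3.500 -159.500 -76.500


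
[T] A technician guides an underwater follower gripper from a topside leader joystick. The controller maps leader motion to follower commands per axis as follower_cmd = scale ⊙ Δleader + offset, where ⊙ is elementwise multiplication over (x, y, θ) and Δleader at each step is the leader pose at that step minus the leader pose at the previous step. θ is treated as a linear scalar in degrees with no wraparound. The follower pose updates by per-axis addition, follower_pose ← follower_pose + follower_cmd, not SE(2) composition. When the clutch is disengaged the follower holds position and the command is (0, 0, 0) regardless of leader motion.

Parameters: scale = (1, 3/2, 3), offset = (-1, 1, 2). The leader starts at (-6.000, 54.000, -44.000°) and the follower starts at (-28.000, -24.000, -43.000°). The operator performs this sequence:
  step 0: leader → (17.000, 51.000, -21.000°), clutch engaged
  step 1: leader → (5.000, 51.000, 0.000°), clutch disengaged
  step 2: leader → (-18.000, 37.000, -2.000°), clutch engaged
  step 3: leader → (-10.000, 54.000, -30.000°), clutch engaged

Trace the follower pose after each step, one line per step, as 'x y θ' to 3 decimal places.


-6.000 -27.500 28.000
-6.000 -27.500 28.000
-30.000 -47.500 24.000
-23.000 -21.000 -58.000

step 0: Δleader=(23.000, -3.000, 23.000°), engaged; cmd=(22.000, -3.500, 71.000°) → follower=(-6.000, -27.500, 28.000°)
step 1: Δleader=(-12.000, 0.000, 21.000°), disengaged; cmd=(0,0,0) → follower holds at (-6.000, -27.500, 28.000°)
step 2: Δleader=(-23.000, -14.000, -2.000°), engaged; cmd=(-24.000, -20.000, -4.000°) → follower=(-30.000, -47.500, 24.000°)
step 3: Δleader=(8.000, 17.000, -28.000°), engaged; cmd=(7.000, 26.500, -82.000°) → follower=(-23.000, -21.000, -58.000°)


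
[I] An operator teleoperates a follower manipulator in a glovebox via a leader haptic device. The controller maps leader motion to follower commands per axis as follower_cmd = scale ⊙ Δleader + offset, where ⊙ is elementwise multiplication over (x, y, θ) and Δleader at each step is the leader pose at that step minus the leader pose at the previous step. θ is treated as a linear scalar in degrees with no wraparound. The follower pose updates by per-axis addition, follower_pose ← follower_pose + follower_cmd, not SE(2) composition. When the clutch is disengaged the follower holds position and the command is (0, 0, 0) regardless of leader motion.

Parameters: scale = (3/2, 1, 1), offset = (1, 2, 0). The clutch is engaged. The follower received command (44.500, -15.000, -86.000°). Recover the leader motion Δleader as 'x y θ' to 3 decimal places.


axis x: (44.500 − 1) / (3/2) = 29.000
axis y: (-15.000 − 2) / (1) = -17.000
axis θ: (-86.000 − 0) / (1) = -86.000

29.000 -17.000 -86.000


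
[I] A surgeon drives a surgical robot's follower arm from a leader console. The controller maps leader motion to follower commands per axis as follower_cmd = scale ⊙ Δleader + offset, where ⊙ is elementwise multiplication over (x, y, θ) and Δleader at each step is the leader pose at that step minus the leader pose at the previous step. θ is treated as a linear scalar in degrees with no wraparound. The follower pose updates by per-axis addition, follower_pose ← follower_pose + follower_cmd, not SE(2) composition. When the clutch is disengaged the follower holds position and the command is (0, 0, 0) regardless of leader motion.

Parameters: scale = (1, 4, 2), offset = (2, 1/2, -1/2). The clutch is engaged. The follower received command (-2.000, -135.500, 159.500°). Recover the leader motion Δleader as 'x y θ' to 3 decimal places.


axis x: (-2.000 − 2) / (1) = -4.000
axis y: (-135.500 − 1/2) / (4) = -34.000
axis θ: (159.500 − -1/2) / (2) = 80.000

-4.000 -34.000 80.000


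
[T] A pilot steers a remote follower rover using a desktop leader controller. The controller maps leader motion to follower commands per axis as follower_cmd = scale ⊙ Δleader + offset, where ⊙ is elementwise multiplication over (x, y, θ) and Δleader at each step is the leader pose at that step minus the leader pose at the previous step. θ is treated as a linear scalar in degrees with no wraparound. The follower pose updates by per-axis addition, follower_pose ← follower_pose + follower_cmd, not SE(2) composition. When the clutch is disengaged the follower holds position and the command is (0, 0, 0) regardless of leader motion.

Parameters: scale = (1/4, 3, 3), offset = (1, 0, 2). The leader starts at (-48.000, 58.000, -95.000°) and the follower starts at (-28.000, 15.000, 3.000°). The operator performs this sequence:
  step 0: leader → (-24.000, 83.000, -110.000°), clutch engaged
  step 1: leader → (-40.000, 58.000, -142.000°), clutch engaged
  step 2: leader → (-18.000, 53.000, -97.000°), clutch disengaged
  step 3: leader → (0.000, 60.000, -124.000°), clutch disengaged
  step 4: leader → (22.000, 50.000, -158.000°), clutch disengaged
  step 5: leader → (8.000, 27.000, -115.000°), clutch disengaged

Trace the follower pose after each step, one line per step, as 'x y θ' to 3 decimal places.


-21.000 90.000 -40.000
-24.000 15.000 -134.000
-24.000 15.000 -134.000
-24.000 15.000 -134.000
-24.000 15.000 -134.000
-24.000 15.000 -134.000

step 0: Δleader=(24.000, 25.000, -15.000°), engaged; cmd=(7.000, 75.000, -43.000°) → follower=(-21.000, 90.000, -40.000°)
step 1: Δleader=(-16.000, -25.000, -32.000°), engaged; cmd=(-3.000, -75.000, -94.000°) → follower=(-24.000, 15.000, -134.000°)
step 2: Δleader=(22.000, -5.000, 45.000°), disengaged; cmd=(0,0,0) → follower holds at (-24.000, 15.000, -134.000°)
step 3: Δleader=(18.000, 7.000, -27.000°), disengaged; cmd=(0,0,0) → follower holds at (-24.000, 15.000, -134.000°)
step 4: Δleader=(22.000, -10.000, -34.000°), disengaged; cmd=(0,0,0) → follower holds at (-24.000, 15.000, -134.000°)
step 5: Δleader=(-14.000, -23.000, 43.000°), disengaged; cmd=(0,0,0) → follower holds at (-24.000, 15.000, -134.000°)


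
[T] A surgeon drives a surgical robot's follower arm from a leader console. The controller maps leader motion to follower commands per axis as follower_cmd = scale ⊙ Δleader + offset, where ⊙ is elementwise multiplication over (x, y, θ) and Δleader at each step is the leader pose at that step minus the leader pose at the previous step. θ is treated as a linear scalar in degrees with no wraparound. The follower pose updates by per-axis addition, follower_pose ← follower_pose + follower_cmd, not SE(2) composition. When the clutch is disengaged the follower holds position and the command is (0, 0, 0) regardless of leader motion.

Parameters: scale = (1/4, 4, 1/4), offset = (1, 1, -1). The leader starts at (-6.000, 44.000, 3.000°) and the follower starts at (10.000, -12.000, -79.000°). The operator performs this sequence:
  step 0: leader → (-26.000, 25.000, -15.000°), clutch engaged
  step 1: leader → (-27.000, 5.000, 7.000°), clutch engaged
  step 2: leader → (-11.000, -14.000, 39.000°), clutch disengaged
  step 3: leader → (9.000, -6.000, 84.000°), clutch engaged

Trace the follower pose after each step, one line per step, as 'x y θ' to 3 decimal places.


step 0: Δleader=(-20.000, -19.000, -18.000°), engaged; cmd=(-4.000, -75.000, -5.500°) → follower=(6.000, -87.000, -84.500°)
step 1: Δleader=(-1.000, -20.000, 22.000°), engaged; cmd=(0.750, -79.000, 4.500°) → follower=(6.750, -166.000, -80.000°)
step 2: Δleader=(16.000, -19.000, 32.000°), disengaged; cmd=(0,0,0) → follower holds at (6.750, -166.000, -80.000°)
step 3: Δleader=(20.000, 8.000, 45.000°), engaged; cmd=(6.000, 33.000, 10.250°) → follower=(12.750, -133.000, -69.750°)

6.000 -87.000 -84.500
6.750 -166.000 -80.000
6.750 -166.000 -80.000
12.750 -133.000 -69.750


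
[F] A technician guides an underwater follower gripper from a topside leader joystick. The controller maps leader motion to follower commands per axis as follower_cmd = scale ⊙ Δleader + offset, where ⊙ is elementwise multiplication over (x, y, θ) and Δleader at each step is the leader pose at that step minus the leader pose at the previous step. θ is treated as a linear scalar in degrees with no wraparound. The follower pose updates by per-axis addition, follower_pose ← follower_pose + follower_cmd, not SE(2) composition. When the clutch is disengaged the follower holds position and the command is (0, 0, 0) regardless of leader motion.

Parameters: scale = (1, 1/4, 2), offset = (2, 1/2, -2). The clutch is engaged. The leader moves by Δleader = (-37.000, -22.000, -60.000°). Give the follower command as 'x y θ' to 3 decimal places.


axis x: 1·-37.000 + 2 = -35.000
axis y: 1/4·-22.000 + 1/2 = -5.000
axis θ: 2·-60.000 + -2 = -122.000

-35.000 -5.000 -122.000


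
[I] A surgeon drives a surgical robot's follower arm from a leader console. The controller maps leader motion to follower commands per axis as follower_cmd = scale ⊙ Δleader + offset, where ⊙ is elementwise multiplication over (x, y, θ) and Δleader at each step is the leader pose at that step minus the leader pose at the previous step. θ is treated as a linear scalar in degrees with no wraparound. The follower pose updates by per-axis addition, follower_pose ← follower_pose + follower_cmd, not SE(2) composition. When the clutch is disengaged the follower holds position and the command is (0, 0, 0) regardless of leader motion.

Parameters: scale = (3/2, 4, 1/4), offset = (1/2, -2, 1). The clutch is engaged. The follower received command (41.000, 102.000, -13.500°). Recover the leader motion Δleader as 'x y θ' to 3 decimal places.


27.000 26.000 -58.000

axis x: (41.000 − 1/2) / (3/2) = 27.000
axis y: (102.000 − -2) / (4) = 26.000
axis θ: (-13.500 − 1) / (1/4) = -58.000


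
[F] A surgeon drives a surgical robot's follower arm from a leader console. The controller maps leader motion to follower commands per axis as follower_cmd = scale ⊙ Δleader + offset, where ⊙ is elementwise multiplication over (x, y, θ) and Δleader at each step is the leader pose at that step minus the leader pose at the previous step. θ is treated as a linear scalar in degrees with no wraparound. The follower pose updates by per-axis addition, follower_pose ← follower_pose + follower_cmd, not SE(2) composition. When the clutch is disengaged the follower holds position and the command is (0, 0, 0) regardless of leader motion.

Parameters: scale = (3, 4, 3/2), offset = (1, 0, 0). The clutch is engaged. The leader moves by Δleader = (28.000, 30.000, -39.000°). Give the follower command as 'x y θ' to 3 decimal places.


85.000 120.000 -58.500

axis x: 3·28.000 + 1 = 85.000
axis y: 4·30.000 + 0 = 120.000
axis θ: 3/2·-39.000 + 0 = -58.500


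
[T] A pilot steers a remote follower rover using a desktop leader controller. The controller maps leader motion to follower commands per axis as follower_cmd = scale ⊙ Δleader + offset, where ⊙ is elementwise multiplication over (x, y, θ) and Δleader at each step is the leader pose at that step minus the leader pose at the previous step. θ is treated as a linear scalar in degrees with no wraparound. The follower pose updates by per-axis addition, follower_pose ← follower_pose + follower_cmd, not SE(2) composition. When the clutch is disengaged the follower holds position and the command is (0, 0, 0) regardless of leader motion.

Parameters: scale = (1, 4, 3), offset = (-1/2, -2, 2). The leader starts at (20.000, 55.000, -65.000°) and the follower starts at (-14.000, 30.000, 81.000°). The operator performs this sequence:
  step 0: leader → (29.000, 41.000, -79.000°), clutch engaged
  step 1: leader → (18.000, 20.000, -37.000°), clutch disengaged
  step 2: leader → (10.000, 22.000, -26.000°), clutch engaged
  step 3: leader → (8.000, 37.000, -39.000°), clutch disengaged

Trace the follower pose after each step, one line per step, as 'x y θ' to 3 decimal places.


-5.500 -28.000 41.000
-5.500 -28.000 41.000
-14.000 -22.000 76.000
-14.000 -22.000 76.000

step 0: Δleader=(9.000, -14.000, -14.000°), engaged; cmd=(8.500, -58.000, -40.000°) → follower=(-5.500, -28.000, 41.000°)
step 1: Δleader=(-11.000, -21.000, 42.000°), disengaged; cmd=(0,0,0) → follower holds at (-5.500, -28.000, 41.000°)
step 2: Δleader=(-8.000, 2.000, 11.000°), engaged; cmd=(-8.500, 6.000, 35.000°) → follower=(-14.000, -22.000, 76.000°)
step 3: Δleader=(-2.000, 15.000, -13.000°), disengaged; cmd=(0,0,0) → follower holds at (-14.000, -22.000, 76.000°)


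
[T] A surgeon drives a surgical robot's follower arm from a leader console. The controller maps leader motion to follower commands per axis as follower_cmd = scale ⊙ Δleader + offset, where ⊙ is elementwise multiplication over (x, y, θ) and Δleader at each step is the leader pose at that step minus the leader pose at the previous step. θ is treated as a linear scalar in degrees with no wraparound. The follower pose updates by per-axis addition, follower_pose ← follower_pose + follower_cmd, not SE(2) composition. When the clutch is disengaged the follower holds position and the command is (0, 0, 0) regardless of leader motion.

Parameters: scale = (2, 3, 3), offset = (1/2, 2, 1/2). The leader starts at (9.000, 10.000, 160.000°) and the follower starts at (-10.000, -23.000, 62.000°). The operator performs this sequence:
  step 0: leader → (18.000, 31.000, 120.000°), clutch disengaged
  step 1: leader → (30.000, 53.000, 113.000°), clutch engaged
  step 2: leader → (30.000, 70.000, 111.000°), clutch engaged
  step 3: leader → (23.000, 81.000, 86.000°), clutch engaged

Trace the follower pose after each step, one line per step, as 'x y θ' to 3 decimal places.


-10.000 -23.000 62.000
14.500 45.000 41.500
15.000 98.000 36.000
1.500 133.000 -38.500

step 0: Δleader=(9.000, 21.000, -40.000°), disengaged; cmd=(0,0,0) → follower holds at (-10.000, -23.000, 62.000°)
step 1: Δleader=(12.000, 22.000, -7.000°), engaged; cmd=(24.500, 68.000, -20.500°) → follower=(14.500, 45.000, 41.500°)
step 2: Δleader=(0.000, 17.000, -2.000°), engaged; cmd=(0.500, 53.000, -5.500°) → follower=(15.000, 98.000, 36.000°)
step 3: Δleader=(-7.000, 11.000, -25.000°), engaged; cmd=(-13.500, 35.000, -74.500°) → follower=(1.500, 133.000, -38.500°)


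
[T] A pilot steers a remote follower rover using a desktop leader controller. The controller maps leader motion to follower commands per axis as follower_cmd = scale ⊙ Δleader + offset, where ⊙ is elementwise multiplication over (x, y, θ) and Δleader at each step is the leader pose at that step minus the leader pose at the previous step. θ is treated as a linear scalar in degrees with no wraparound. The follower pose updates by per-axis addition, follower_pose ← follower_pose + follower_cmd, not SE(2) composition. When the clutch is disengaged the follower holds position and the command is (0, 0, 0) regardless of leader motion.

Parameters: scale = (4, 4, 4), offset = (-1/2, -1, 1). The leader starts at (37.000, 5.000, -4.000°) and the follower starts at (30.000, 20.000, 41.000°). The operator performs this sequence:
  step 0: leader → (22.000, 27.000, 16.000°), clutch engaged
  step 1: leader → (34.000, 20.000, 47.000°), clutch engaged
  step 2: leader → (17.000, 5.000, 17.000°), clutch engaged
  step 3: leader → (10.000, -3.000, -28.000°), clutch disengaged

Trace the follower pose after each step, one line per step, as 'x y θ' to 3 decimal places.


step 0: Δleader=(-15.000, 22.000, 20.000°), engaged; cmd=(-60.500, 87.000, 81.000°) → follower=(-30.500, 107.000, 122.000°)
step 1: Δleader=(12.000, -7.000, 31.000°), engaged; cmd=(47.500, -29.000, 125.000°) → follower=(17.000, 78.000, 247.000°)
step 2: Δleader=(-17.000, -15.000, -30.000°), engaged; cmd=(-68.500, -61.000, -119.000°) → follower=(-51.500, 17.000, 128.000°)
step 3: Δleader=(-7.000, -8.000, -45.000°), disengaged; cmd=(0,0,0) → follower holds at (-51.500, 17.000, 128.000°)

-30.500 107.000 122.000
17.000 78.000 247.000
-51.500 17.000 128.000
-51.500 17.000 128.000


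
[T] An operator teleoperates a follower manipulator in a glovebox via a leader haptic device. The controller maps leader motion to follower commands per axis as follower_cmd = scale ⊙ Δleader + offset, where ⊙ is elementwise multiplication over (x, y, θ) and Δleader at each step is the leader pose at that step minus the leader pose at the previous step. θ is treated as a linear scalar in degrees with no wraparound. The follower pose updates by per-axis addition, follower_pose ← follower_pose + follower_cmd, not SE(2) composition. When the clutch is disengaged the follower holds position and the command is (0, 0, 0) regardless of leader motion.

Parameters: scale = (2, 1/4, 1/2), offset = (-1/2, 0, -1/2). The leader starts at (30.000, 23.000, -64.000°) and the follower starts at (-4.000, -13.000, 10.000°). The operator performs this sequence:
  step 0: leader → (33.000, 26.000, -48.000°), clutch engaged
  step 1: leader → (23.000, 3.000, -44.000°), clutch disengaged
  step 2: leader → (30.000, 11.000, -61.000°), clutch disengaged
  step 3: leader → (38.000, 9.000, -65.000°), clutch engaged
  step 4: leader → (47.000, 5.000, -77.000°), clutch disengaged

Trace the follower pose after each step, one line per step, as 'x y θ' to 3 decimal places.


step 0: Δleader=(3.000, 3.000, 16.000°), engaged; cmd=(5.500, 0.750, 7.500°) → follower=(1.500, -12.250, 17.500°)
step 1: Δleader=(-10.000, -23.000, 4.000°), disengaged; cmd=(0,0,0) → follower holds at (1.500, -12.250, 17.500°)
step 2: Δleader=(7.000, 8.000, -17.000°), disengaged; cmd=(0,0,0) → follower holds at (1.500, -12.250, 17.500°)
step 3: Δleader=(8.000, -2.000, -4.000°), engaged; cmd=(15.500, -0.500, -2.500°) → follower=(17.000, -12.750, 15.000°)
step 4: Δleader=(9.000, -4.000, -12.000°), disengaged; cmd=(0,0,0) → follower holds at (17.000, -12.750, 15.000°)

1.500 -12.250 17.500
1.500 -12.250 17.500
1.500 -12.250 17.500
17.000 -12.750 15.000
17.000 -12.750 15.000


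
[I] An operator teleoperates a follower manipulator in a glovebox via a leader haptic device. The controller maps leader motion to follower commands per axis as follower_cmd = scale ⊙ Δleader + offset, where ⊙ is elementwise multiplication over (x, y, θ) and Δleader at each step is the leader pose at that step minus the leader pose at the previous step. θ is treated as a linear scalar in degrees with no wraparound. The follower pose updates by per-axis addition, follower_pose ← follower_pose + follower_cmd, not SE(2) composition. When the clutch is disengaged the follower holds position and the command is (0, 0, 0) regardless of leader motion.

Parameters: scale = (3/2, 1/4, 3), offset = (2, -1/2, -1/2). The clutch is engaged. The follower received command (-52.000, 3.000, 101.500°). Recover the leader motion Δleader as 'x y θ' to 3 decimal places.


axis x: (-52.000 − 2) / (3/2) = -36.000
axis y: (3.000 − -1/2) / (1/4) = 14.000
axis θ: (101.500 − -1/2) / (3) = 34.000

-36.000 14.000 34.000


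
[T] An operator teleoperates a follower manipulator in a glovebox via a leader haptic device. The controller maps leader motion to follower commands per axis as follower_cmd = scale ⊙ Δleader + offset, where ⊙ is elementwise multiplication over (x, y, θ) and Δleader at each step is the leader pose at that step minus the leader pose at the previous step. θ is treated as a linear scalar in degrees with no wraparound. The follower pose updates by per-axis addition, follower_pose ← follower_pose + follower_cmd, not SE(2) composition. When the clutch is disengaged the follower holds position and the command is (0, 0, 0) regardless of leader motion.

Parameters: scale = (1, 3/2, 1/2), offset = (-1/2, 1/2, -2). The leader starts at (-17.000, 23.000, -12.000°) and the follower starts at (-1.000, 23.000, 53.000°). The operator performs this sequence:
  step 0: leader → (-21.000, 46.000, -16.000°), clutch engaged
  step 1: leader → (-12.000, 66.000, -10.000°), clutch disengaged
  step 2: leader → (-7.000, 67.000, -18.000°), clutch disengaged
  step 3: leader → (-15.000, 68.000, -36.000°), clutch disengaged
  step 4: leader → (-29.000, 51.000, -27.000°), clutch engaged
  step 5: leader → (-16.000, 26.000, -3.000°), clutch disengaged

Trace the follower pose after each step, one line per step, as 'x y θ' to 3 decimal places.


-5.500 58.000 49.000
-5.500 58.000 49.000
-5.500 58.000 49.000
-5.500 58.000 49.000
-20.000 33.000 51.500
-20.000 33.000 51.500

step 0: Δleader=(-4.000, 23.000, -4.000°), engaged; cmd=(-4.500, 35.000, -4.000°) → follower=(-5.500, 58.000, 49.000°)
step 1: Δleader=(9.000, 20.000, 6.000°), disengaged; cmd=(0,0,0) → follower holds at (-5.500, 58.000, 49.000°)
step 2: Δleader=(5.000, 1.000, -8.000°), disengaged; cmd=(0,0,0) → follower holds at (-5.500, 58.000, 49.000°)
step 3: Δleader=(-8.000, 1.000, -18.000°), disengaged; cmd=(0,0,0) → follower holds at (-5.500, 58.000, 49.000°)
step 4: Δleader=(-14.000, -17.000, 9.000°), engaged; cmd=(-14.500, -25.000, 2.500°) → follower=(-20.000, 33.000, 51.500°)
step 5: Δleader=(13.000, -25.000, 24.000°), disengaged; cmd=(0,0,0) → follower holds at (-20.000, 33.000, 51.500°)


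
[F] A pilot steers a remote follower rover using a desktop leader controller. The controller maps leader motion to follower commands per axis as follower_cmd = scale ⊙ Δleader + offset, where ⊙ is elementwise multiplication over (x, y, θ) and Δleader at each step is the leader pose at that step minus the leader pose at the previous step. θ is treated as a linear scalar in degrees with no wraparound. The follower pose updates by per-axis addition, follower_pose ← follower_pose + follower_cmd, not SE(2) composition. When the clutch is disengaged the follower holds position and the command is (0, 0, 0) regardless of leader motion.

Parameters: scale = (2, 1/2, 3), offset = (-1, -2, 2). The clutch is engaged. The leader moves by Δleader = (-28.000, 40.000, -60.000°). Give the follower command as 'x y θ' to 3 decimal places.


axis x: 2·-28.000 + -1 = -57.000
axis y: 1/2·40.000 + -2 = 18.000
axis θ: 3·-60.000 + 2 = -178.000

-57.000 18.000 -178.000


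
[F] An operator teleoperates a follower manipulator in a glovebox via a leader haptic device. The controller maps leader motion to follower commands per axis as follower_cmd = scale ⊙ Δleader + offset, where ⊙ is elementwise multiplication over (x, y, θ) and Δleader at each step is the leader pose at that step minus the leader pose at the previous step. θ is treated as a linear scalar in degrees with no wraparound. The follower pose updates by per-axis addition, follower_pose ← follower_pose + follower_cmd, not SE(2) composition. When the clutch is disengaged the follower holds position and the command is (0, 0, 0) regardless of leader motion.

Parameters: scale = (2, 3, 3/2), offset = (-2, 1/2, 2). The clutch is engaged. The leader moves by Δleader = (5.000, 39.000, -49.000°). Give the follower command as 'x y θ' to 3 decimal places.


axis x: 2·5.000 + -2 = 8.000
axis y: 3·39.000 + 1/2 = 117.500
axis θ: 3/2·-49.000 + 2 = -71.500

8.000 117.500 -71.500
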